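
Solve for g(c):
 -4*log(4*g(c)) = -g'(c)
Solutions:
 -Integral(1/(log(_y) + 2*log(2)), (_y, g(c)))/4 = C1 - c


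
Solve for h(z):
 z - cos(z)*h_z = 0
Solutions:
 h(z) = C1 + Integral(z/cos(z), z)


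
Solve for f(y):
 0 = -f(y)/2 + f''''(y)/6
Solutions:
 f(y) = C1*exp(-3^(1/4)*y) + C2*exp(3^(1/4)*y) + C3*sin(3^(1/4)*y) + C4*cos(3^(1/4)*y)


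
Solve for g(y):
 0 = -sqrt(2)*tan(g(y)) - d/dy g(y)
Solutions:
 g(y) = pi - asin(C1*exp(-sqrt(2)*y))
 g(y) = asin(C1*exp(-sqrt(2)*y))


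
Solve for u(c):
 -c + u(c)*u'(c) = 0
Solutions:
 u(c) = -sqrt(C1 + c^2)
 u(c) = sqrt(C1 + c^2)


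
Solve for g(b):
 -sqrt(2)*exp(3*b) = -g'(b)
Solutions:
 g(b) = C1 + sqrt(2)*exp(3*b)/3


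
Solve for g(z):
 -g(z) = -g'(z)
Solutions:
 g(z) = C1*exp(z)


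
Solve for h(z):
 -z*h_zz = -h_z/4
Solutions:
 h(z) = C1 + C2*z^(5/4)


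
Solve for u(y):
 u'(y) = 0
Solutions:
 u(y) = C1


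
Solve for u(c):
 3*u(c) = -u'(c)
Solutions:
 u(c) = C1*exp(-3*c)


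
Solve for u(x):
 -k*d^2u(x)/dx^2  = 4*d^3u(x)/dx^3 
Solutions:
 u(x) = C1 + C2*x + C3*exp(-k*x/4)


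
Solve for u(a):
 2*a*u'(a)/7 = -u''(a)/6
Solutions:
 u(a) = C1 + C2*erf(sqrt(42)*a/7)


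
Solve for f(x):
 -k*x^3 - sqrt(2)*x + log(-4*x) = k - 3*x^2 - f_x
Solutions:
 f(x) = C1 + k*x^4/4 - x^3 + sqrt(2)*x^2/2 + x*(k - 2*log(2) + 1) - x*log(-x)


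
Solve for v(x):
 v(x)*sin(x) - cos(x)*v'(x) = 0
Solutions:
 v(x) = C1/cos(x)


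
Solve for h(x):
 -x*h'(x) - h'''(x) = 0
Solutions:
 h(x) = C1 + Integral(C2*airyai(-x) + C3*airybi(-x), x)


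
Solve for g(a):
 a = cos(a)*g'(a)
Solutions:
 g(a) = C1 + Integral(a/cos(a), a)


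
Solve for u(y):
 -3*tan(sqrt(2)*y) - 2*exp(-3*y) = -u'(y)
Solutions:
 u(y) = C1 + 3*sqrt(2)*log(tan(sqrt(2)*y)^2 + 1)/4 - 2*exp(-3*y)/3


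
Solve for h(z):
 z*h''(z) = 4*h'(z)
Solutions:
 h(z) = C1 + C2*z^5


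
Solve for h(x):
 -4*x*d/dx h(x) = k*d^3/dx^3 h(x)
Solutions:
 h(x) = C1 + Integral(C2*airyai(2^(2/3)*x*(-1/k)^(1/3)) + C3*airybi(2^(2/3)*x*(-1/k)^(1/3)), x)


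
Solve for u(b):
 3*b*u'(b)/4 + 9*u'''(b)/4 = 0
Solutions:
 u(b) = C1 + Integral(C2*airyai(-3^(2/3)*b/3) + C3*airybi(-3^(2/3)*b/3), b)


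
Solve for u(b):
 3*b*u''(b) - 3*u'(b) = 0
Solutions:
 u(b) = C1 + C2*b^2


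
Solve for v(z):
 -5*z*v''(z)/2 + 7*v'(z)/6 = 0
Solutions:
 v(z) = C1 + C2*z^(22/15)


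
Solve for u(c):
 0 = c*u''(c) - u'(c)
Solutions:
 u(c) = C1 + C2*c^2


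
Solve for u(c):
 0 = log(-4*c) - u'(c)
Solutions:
 u(c) = C1 + c*log(-c) + c*(-1 + 2*log(2))


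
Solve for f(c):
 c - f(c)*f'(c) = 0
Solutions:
 f(c) = -sqrt(C1 + c^2)
 f(c) = sqrt(C1 + c^2)


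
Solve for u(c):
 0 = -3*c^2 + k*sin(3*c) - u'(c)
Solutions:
 u(c) = C1 - c^3 - k*cos(3*c)/3


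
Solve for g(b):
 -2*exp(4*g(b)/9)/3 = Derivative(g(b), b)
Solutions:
 g(b) = 9*log(-(1/(C1 + 8*b))^(1/4)) + 27*log(3)/4
 g(b) = 9*log(1/(C1 + 8*b))/4 + 27*log(3)/4
 g(b) = 9*log(-I*(1/(C1 + 8*b))^(1/4)) + 27*log(3)/4
 g(b) = 9*log(I*(1/(C1 + 8*b))^(1/4)) + 27*log(3)/4


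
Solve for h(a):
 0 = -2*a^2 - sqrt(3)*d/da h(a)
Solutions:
 h(a) = C1 - 2*sqrt(3)*a^3/9


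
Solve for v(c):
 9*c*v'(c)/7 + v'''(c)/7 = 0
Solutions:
 v(c) = C1 + Integral(C2*airyai(-3^(2/3)*c) + C3*airybi(-3^(2/3)*c), c)


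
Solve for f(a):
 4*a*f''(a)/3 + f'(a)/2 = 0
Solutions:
 f(a) = C1 + C2*a^(5/8)


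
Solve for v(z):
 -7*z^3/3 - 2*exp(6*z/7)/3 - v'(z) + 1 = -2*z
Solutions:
 v(z) = C1 - 7*z^4/12 + z^2 + z - 7*exp(6*z/7)/9


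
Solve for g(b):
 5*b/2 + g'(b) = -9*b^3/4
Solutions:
 g(b) = C1 - 9*b^4/16 - 5*b^2/4


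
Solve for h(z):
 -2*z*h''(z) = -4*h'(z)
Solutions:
 h(z) = C1 + C2*z^3


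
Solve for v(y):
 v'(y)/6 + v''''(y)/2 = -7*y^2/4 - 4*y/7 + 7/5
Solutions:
 v(y) = C1 + C4*exp(-3^(2/3)*y/3) - 7*y^3/2 - 12*y^2/7 + 42*y/5 + (C2*sin(3^(1/6)*y/2) + C3*cos(3^(1/6)*y/2))*exp(3^(2/3)*y/6)


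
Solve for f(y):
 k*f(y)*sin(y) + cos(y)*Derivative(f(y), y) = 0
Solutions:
 f(y) = C1*exp(k*log(cos(y)))


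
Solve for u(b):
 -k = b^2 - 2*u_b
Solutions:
 u(b) = C1 + b^3/6 + b*k/2


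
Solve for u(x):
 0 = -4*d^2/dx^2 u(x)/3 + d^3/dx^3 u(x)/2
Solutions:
 u(x) = C1 + C2*x + C3*exp(8*x/3)


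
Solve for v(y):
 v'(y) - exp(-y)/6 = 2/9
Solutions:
 v(y) = C1 + 2*y/9 - exp(-y)/6


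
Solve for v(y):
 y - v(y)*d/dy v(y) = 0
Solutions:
 v(y) = -sqrt(C1 + y^2)
 v(y) = sqrt(C1 + y^2)


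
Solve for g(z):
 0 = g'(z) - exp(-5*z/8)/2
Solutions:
 g(z) = C1 - 4*exp(-5*z/8)/5


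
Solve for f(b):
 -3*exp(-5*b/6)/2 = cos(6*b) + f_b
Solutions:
 f(b) = C1 - sin(6*b)/6 + 9*exp(-5*b/6)/5


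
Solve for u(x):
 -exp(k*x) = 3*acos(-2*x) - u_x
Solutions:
 u(x) = C1 + 3*x*acos(-2*x) + 3*sqrt(1 - 4*x^2)/2 + Piecewise((exp(k*x)/k, Ne(k, 0)), (x, True))


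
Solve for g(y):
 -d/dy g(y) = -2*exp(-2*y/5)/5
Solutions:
 g(y) = C1 - 1/exp(y)^(2/5)


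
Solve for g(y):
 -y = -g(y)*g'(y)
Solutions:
 g(y) = -sqrt(C1 + y^2)
 g(y) = sqrt(C1 + y^2)


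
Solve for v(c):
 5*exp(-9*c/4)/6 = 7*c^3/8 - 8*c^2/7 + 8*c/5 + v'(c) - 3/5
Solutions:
 v(c) = C1 - 7*c^4/32 + 8*c^3/21 - 4*c^2/5 + 3*c/5 - 10*exp(-9*c/4)/27


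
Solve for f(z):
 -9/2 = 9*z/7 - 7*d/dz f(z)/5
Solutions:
 f(z) = C1 + 45*z^2/98 + 45*z/14


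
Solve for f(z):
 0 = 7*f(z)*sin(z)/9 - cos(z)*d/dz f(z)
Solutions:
 f(z) = C1/cos(z)^(7/9)


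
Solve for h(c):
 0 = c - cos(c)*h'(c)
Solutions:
 h(c) = C1 + Integral(c/cos(c), c)


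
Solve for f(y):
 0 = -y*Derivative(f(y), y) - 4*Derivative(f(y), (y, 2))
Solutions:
 f(y) = C1 + C2*erf(sqrt(2)*y/4)


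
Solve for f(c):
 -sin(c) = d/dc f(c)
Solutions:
 f(c) = C1 + cos(c)


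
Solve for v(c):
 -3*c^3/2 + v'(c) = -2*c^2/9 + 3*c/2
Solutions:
 v(c) = C1 + 3*c^4/8 - 2*c^3/27 + 3*c^2/4


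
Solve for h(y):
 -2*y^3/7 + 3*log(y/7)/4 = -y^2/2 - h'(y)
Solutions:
 h(y) = C1 + y^4/14 - y^3/6 - 3*y*log(y)/4 + 3*y/4 + 3*y*log(7)/4


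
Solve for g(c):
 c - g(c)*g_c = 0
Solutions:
 g(c) = -sqrt(C1 + c^2)
 g(c) = sqrt(C1 + c^2)


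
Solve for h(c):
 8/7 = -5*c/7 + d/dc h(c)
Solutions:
 h(c) = C1 + 5*c^2/14 + 8*c/7


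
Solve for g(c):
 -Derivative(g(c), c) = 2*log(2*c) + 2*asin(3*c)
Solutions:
 g(c) = C1 - 2*c*log(c) - 2*c*asin(3*c) - 2*c*log(2) + 2*c - 2*sqrt(1 - 9*c^2)/3


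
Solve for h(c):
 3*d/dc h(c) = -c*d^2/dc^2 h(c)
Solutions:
 h(c) = C1 + C2/c^2


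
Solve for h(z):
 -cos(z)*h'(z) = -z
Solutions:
 h(z) = C1 + Integral(z/cos(z), z)


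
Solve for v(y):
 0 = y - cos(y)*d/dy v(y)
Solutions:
 v(y) = C1 + Integral(y/cos(y), y)


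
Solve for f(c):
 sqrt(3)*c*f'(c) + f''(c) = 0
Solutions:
 f(c) = C1 + C2*erf(sqrt(2)*3^(1/4)*c/2)


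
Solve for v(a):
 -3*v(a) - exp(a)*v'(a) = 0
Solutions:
 v(a) = C1*exp(3*exp(-a))


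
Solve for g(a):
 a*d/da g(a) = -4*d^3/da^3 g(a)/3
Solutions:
 g(a) = C1 + Integral(C2*airyai(-6^(1/3)*a/2) + C3*airybi(-6^(1/3)*a/2), a)


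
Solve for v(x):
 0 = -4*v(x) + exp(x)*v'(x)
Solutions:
 v(x) = C1*exp(-4*exp(-x))


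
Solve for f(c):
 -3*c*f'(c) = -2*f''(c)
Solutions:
 f(c) = C1 + C2*erfi(sqrt(3)*c/2)


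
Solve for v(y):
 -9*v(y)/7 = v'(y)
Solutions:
 v(y) = C1*exp(-9*y/7)


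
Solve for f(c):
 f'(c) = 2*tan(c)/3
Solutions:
 f(c) = C1 - 2*log(cos(c))/3


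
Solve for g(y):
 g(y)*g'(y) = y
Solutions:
 g(y) = -sqrt(C1 + y^2)
 g(y) = sqrt(C1 + y^2)


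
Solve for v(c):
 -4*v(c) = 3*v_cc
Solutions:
 v(c) = C1*sin(2*sqrt(3)*c/3) + C2*cos(2*sqrt(3)*c/3)


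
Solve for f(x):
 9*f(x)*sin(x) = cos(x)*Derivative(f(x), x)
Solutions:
 f(x) = C1/cos(x)^9


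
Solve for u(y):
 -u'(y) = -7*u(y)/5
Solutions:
 u(y) = C1*exp(7*y/5)


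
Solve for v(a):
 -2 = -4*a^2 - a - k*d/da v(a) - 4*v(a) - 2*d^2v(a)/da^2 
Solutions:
 v(a) = C1*exp(a*(-k + sqrt(k^2 - 32))/4) + C2*exp(-a*(k + sqrt(k^2 - 32))/4) - a^2 + a*k/2 - a/4 - k^2/8 + k/16 + 3/2


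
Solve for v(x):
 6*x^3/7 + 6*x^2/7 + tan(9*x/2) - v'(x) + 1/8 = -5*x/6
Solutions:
 v(x) = C1 + 3*x^4/14 + 2*x^3/7 + 5*x^2/12 + x/8 - 2*log(cos(9*x/2))/9


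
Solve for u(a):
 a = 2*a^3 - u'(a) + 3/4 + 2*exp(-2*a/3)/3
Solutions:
 u(a) = C1 + a^4/2 - a^2/2 + 3*a/4 - 1/exp(a)^(2/3)


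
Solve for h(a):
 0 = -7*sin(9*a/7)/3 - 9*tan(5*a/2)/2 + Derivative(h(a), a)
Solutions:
 h(a) = C1 - 9*log(cos(5*a/2))/5 - 49*cos(9*a/7)/27


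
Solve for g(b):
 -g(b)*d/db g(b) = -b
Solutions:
 g(b) = -sqrt(C1 + b^2)
 g(b) = sqrt(C1 + b^2)


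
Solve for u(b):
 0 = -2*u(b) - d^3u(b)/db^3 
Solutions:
 u(b) = C3*exp(-2^(1/3)*b) + (C1*sin(2^(1/3)*sqrt(3)*b/2) + C2*cos(2^(1/3)*sqrt(3)*b/2))*exp(2^(1/3)*b/2)


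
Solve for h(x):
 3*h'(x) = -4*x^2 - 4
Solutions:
 h(x) = C1 - 4*x^3/9 - 4*x/3


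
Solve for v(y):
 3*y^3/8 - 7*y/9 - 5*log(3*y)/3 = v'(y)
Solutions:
 v(y) = C1 + 3*y^4/32 - 7*y^2/18 - 5*y*log(y)/3 - 5*y*log(3)/3 + 5*y/3


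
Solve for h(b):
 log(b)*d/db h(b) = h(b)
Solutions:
 h(b) = C1*exp(li(b))


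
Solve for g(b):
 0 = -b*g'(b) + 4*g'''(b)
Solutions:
 g(b) = C1 + Integral(C2*airyai(2^(1/3)*b/2) + C3*airybi(2^(1/3)*b/2), b)


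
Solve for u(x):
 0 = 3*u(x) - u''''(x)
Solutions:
 u(x) = C1*exp(-3^(1/4)*x) + C2*exp(3^(1/4)*x) + C3*sin(3^(1/4)*x) + C4*cos(3^(1/4)*x)


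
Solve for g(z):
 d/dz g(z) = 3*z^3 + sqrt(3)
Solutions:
 g(z) = C1 + 3*z^4/4 + sqrt(3)*z


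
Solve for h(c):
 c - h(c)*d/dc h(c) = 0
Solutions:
 h(c) = -sqrt(C1 + c^2)
 h(c) = sqrt(C1 + c^2)


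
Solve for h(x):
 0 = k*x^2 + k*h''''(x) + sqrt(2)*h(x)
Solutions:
 h(x) = C1*exp(-2^(1/8)*x*(-1/k)^(1/4)) + C2*exp(2^(1/8)*x*(-1/k)^(1/4)) + C3*exp(-2^(1/8)*I*x*(-1/k)^(1/4)) + C4*exp(2^(1/8)*I*x*(-1/k)^(1/4)) - sqrt(2)*k*x^2/2


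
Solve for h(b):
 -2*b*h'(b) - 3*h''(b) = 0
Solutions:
 h(b) = C1 + C2*erf(sqrt(3)*b/3)


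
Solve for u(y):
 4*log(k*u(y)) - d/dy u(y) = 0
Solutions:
 li(k*u(y))/k = C1 + 4*y


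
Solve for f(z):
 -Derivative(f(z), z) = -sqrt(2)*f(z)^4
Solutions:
 f(z) = (-1/(C1 + 3*sqrt(2)*z))^(1/3)
 f(z) = (-1/(C1 + sqrt(2)*z))^(1/3)*(-3^(2/3) - 3*3^(1/6)*I)/6
 f(z) = (-1/(C1 + sqrt(2)*z))^(1/3)*(-3^(2/3) + 3*3^(1/6)*I)/6


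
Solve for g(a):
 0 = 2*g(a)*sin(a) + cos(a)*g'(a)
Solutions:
 g(a) = C1*cos(a)^2


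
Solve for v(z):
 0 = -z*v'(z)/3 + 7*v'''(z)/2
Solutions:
 v(z) = C1 + Integral(C2*airyai(2^(1/3)*21^(2/3)*z/21) + C3*airybi(2^(1/3)*21^(2/3)*z/21), z)


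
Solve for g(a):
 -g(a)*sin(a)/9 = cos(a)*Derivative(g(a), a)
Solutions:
 g(a) = C1*cos(a)^(1/9)


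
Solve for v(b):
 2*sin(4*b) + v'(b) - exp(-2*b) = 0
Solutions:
 v(b) = C1 + cos(4*b)/2 - exp(-2*b)/2


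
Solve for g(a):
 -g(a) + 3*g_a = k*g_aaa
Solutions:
 g(a) = C1*exp(-2^(1/3)*a*(2^(1/3)*(sqrt((1 - 4/k)/k^2) + 1/k)^(1/3)/2 + 1/(k*(sqrt((1 - 4/k)/k^2) + 1/k)^(1/3)))) + C2*exp(2^(1/3)*a*(2^(1/3)*(sqrt((1 - 4/k)/k^2) + 1/k)^(1/3)/4 - 2^(1/3)*sqrt(3)*I*(sqrt((1 - 4/k)/k^2) + 1/k)^(1/3)/4 - 2/(k*(-1 + sqrt(3)*I)*(sqrt((1 - 4/k)/k^2) + 1/k)^(1/3)))) + C3*exp(2^(1/3)*a*(2^(1/3)*(sqrt((1 - 4/k)/k^2) + 1/k)^(1/3)/4 + 2^(1/3)*sqrt(3)*I*(sqrt((1 - 4/k)/k^2) + 1/k)^(1/3)/4 + 2/(k*(1 + sqrt(3)*I)*(sqrt((1 - 4/k)/k^2) + 1/k)^(1/3))))


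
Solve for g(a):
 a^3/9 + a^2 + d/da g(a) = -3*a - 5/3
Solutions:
 g(a) = C1 - a^4/36 - a^3/3 - 3*a^2/2 - 5*a/3


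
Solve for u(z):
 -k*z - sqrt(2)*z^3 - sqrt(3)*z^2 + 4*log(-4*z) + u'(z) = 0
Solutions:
 u(z) = C1 + k*z^2/2 + sqrt(2)*z^4/4 + sqrt(3)*z^3/3 - 4*z*log(-z) + 4*z*(1 - 2*log(2))


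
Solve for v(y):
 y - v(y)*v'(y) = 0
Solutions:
 v(y) = -sqrt(C1 + y^2)
 v(y) = sqrt(C1 + y^2)


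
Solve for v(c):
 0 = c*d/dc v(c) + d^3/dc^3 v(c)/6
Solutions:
 v(c) = C1 + Integral(C2*airyai(-6^(1/3)*c) + C3*airybi(-6^(1/3)*c), c)


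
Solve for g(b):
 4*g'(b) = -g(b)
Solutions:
 g(b) = C1*exp(-b/4)


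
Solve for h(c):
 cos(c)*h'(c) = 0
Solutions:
 h(c) = C1


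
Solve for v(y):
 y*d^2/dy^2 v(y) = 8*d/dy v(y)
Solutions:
 v(y) = C1 + C2*y^9


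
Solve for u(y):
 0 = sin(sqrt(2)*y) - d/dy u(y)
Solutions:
 u(y) = C1 - sqrt(2)*cos(sqrt(2)*y)/2


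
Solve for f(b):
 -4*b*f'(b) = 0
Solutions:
 f(b) = C1


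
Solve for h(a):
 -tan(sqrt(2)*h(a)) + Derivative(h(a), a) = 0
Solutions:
 h(a) = sqrt(2)*(pi - asin(C1*exp(sqrt(2)*a)))/2
 h(a) = sqrt(2)*asin(C1*exp(sqrt(2)*a))/2


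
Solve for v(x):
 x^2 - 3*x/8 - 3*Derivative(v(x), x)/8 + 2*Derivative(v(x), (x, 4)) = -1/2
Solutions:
 v(x) = C1 + C4*exp(2^(2/3)*3^(1/3)*x/4) + 8*x^3/9 - x^2/2 + 4*x/3 + (C2*sin(2^(2/3)*3^(5/6)*x/8) + C3*cos(2^(2/3)*3^(5/6)*x/8))*exp(-2^(2/3)*3^(1/3)*x/8)


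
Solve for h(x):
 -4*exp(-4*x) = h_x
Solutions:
 h(x) = C1 + exp(-4*x)


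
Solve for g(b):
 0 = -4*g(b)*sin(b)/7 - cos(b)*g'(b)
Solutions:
 g(b) = C1*cos(b)^(4/7)


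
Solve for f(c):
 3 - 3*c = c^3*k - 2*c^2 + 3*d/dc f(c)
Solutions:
 f(c) = C1 - c^4*k/12 + 2*c^3/9 - c^2/2 + c


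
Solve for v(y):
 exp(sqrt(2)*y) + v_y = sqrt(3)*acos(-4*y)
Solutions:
 v(y) = C1 + sqrt(3)*(y*acos(-4*y) + sqrt(1 - 16*y^2)/4) - sqrt(2)*exp(sqrt(2)*y)/2


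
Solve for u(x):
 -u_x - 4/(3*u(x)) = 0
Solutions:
 u(x) = -sqrt(C1 - 24*x)/3
 u(x) = sqrt(C1 - 24*x)/3


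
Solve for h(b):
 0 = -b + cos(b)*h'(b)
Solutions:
 h(b) = C1 + Integral(b/cos(b), b)


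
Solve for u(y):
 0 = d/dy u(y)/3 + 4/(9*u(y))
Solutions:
 u(y) = -sqrt(C1 - 24*y)/3
 u(y) = sqrt(C1 - 24*y)/3


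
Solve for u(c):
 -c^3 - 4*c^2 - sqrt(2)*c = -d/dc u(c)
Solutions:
 u(c) = C1 + c^4/4 + 4*c^3/3 + sqrt(2)*c^2/2


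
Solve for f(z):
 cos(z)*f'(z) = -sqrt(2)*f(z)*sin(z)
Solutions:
 f(z) = C1*cos(z)^(sqrt(2))


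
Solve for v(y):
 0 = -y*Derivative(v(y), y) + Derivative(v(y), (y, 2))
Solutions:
 v(y) = C1 + C2*erfi(sqrt(2)*y/2)


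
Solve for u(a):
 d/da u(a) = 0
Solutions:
 u(a) = C1


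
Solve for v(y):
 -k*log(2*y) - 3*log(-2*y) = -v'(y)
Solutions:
 v(y) = C1 + y*(k + 3)*log(y) + y*(-k + k*log(2) - 3 + 3*log(2) + 3*I*pi)


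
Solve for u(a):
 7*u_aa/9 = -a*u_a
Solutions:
 u(a) = C1 + C2*erf(3*sqrt(14)*a/14)


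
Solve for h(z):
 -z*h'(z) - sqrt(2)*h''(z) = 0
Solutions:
 h(z) = C1 + C2*erf(2^(1/4)*z/2)


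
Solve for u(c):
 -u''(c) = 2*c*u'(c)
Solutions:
 u(c) = C1 + C2*erf(c)


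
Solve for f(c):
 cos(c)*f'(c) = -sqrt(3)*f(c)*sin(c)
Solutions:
 f(c) = C1*cos(c)^(sqrt(3))


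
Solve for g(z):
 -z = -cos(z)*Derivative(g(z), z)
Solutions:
 g(z) = C1 + Integral(z/cos(z), z)


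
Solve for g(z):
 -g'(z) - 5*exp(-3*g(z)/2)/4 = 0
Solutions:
 g(z) = 2*log(C1 - 15*z/8)/3
 g(z) = 2*log((-3^(1/3) - 3^(5/6)*I)*(C1 - 5*z)^(1/3)/4)
 g(z) = 2*log((-3^(1/3) + 3^(5/6)*I)*(C1 - 5*z)^(1/3)/4)


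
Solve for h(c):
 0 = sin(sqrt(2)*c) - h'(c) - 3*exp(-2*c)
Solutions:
 h(c) = C1 - sqrt(2)*cos(sqrt(2)*c)/2 + 3*exp(-2*c)/2


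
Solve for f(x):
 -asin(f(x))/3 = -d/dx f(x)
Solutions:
 Integral(1/asin(_y), (_y, f(x))) = C1 + x/3


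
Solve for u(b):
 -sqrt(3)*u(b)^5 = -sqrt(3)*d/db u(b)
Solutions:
 u(b) = -(-1/(C1 + 4*b))^(1/4)
 u(b) = (-1/(C1 + 4*b))^(1/4)
 u(b) = -I*(-1/(C1 + 4*b))^(1/4)
 u(b) = I*(-1/(C1 + 4*b))^(1/4)


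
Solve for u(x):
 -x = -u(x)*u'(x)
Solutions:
 u(x) = -sqrt(C1 + x^2)
 u(x) = sqrt(C1 + x^2)


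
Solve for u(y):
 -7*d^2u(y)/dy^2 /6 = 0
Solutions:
 u(y) = C1 + C2*y


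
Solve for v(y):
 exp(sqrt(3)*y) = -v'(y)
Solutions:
 v(y) = C1 - sqrt(3)*exp(sqrt(3)*y)/3


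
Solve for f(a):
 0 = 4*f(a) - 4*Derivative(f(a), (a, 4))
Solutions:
 f(a) = C1*exp(-a) + C2*exp(a) + C3*sin(a) + C4*cos(a)


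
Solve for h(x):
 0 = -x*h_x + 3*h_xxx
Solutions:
 h(x) = C1 + Integral(C2*airyai(3^(2/3)*x/3) + C3*airybi(3^(2/3)*x/3), x)


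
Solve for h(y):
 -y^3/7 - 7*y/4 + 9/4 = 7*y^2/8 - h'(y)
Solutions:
 h(y) = C1 + y^4/28 + 7*y^3/24 + 7*y^2/8 - 9*y/4


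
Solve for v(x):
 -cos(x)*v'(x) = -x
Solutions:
 v(x) = C1 + Integral(x/cos(x), x)


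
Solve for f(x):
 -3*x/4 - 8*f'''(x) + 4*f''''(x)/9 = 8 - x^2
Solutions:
 f(x) = C1 + C2*x + C3*x^2 + C4*exp(18*x) + x^5/480 - 23*x^4/6912 - 5207*x^3/31104


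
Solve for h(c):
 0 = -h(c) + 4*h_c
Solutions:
 h(c) = C1*exp(c/4)


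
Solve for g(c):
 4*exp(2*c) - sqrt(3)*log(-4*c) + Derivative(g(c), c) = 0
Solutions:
 g(c) = C1 + sqrt(3)*c*log(-c) + sqrt(3)*c*(-1 + 2*log(2)) - 2*exp(2*c)


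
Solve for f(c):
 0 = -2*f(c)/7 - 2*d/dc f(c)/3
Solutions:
 f(c) = C1*exp(-3*c/7)


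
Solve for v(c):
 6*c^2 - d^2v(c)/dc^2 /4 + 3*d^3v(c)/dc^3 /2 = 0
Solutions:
 v(c) = C1 + C2*c + C3*exp(c/6) + 2*c^4 + 48*c^3 + 864*c^2


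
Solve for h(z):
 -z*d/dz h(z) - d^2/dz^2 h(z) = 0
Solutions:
 h(z) = C1 + C2*erf(sqrt(2)*z/2)


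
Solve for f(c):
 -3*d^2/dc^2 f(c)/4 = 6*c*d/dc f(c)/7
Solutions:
 f(c) = C1 + C2*erf(2*sqrt(7)*c/7)


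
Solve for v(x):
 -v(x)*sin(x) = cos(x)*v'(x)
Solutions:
 v(x) = C1*cos(x)


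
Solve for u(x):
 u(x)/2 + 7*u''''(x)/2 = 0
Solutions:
 u(x) = (C1*sin(sqrt(2)*7^(3/4)*x/14) + C2*cos(sqrt(2)*7^(3/4)*x/14))*exp(-sqrt(2)*7^(3/4)*x/14) + (C3*sin(sqrt(2)*7^(3/4)*x/14) + C4*cos(sqrt(2)*7^(3/4)*x/14))*exp(sqrt(2)*7^(3/4)*x/14)


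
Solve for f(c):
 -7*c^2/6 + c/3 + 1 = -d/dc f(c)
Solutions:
 f(c) = C1 + 7*c^3/18 - c^2/6 - c


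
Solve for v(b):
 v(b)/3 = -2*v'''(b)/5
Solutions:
 v(b) = C3*exp(-5^(1/3)*6^(2/3)*b/6) + (C1*sin(2^(2/3)*3^(1/6)*5^(1/3)*b/4) + C2*cos(2^(2/3)*3^(1/6)*5^(1/3)*b/4))*exp(5^(1/3)*6^(2/3)*b/12)


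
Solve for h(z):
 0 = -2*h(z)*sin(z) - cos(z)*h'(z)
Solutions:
 h(z) = C1*cos(z)^2


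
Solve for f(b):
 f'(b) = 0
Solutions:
 f(b) = C1


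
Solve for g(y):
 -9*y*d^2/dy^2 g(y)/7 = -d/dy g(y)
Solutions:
 g(y) = C1 + C2*y^(16/9)


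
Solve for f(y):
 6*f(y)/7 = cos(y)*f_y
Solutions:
 f(y) = C1*(sin(y) + 1)^(3/7)/(sin(y) - 1)^(3/7)


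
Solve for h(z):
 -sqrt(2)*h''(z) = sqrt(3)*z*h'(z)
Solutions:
 h(z) = C1 + C2*erf(6^(1/4)*z/2)


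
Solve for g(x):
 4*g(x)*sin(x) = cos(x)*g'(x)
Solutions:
 g(x) = C1/cos(x)^4


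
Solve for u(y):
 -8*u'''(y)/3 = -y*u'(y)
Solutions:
 u(y) = C1 + Integral(C2*airyai(3^(1/3)*y/2) + C3*airybi(3^(1/3)*y/2), y)


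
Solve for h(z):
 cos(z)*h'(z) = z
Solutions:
 h(z) = C1 + Integral(z/cos(z), z)


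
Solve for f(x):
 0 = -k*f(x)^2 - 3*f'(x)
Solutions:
 f(x) = 3/(C1 + k*x)


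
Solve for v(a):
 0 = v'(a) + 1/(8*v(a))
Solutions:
 v(a) = -sqrt(C1 - a)/2
 v(a) = sqrt(C1 - a)/2


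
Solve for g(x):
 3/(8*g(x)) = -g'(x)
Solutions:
 g(x) = -sqrt(C1 - 3*x)/2
 g(x) = sqrt(C1 - 3*x)/2


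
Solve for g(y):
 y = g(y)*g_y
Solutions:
 g(y) = -sqrt(C1 + y^2)
 g(y) = sqrt(C1 + y^2)


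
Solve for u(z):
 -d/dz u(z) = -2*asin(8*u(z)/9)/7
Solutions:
 Integral(1/asin(8*_y/9), (_y, u(z))) = C1 + 2*z/7


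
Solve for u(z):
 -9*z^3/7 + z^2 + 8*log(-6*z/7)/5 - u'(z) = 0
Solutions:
 u(z) = C1 - 9*z^4/28 + z^3/3 + 8*z*log(-z)/5 + 8*z*(-log(7) - 1 + log(6))/5


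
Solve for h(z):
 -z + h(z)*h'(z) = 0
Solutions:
 h(z) = -sqrt(C1 + z^2)
 h(z) = sqrt(C1 + z^2)


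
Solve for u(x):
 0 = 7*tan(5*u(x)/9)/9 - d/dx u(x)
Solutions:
 u(x) = -9*asin(C1*exp(35*x/81))/5 + 9*pi/5
 u(x) = 9*asin(C1*exp(35*x/81))/5


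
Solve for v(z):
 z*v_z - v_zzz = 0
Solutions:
 v(z) = C1 + Integral(C2*airyai(z) + C3*airybi(z), z)


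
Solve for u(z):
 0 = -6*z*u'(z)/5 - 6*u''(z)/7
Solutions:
 u(z) = C1 + C2*erf(sqrt(70)*z/10)


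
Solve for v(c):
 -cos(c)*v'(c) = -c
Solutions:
 v(c) = C1 + Integral(c/cos(c), c)


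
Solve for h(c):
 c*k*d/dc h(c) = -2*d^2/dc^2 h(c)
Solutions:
 h(c) = Piecewise((-sqrt(pi)*C1*erf(c*sqrt(k)/2)/sqrt(k) - C2, (k > 0) | (k < 0)), (-C1*c - C2, True))


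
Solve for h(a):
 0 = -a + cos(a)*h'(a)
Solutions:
 h(a) = C1 + Integral(a/cos(a), a)


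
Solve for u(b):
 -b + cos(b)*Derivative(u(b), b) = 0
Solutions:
 u(b) = C1 + Integral(b/cos(b), b)


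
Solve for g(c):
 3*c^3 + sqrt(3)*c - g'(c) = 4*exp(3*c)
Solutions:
 g(c) = C1 + 3*c^4/4 + sqrt(3)*c^2/2 - 4*exp(3*c)/3


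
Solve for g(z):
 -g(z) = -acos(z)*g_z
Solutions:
 g(z) = C1*exp(Integral(1/acos(z), z))


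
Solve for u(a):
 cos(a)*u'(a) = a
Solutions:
 u(a) = C1 + Integral(a/cos(a), a)


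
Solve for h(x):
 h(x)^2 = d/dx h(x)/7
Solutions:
 h(x) = -1/(C1 + 7*x)


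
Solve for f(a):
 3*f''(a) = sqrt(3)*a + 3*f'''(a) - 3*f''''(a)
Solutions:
 f(a) = C1 + C2*a + sqrt(3)*a^3/18 + sqrt(3)*a^2/6 + (C3*sin(sqrt(3)*a/2) + C4*cos(sqrt(3)*a/2))*exp(a/2)


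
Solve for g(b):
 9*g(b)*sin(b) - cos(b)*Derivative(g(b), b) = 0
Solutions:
 g(b) = C1/cos(b)^9


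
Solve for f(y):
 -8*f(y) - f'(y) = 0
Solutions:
 f(y) = C1*exp(-8*y)


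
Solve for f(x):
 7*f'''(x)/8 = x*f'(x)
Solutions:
 f(x) = C1 + Integral(C2*airyai(2*7^(2/3)*x/7) + C3*airybi(2*7^(2/3)*x/7), x)


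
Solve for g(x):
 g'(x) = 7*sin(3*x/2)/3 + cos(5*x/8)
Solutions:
 g(x) = C1 + 8*sin(5*x/8)/5 - 14*cos(3*x/2)/9


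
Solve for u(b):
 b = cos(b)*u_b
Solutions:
 u(b) = C1 + Integral(b/cos(b), b)


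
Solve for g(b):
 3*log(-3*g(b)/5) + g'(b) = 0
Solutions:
 Integral(1/(log(-_y) - log(5) + log(3)), (_y, g(b)))/3 = C1 - b


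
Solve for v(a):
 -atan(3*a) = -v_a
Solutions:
 v(a) = C1 + a*atan(3*a) - log(9*a^2 + 1)/6


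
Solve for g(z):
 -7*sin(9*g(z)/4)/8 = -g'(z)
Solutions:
 -7*z/8 + 2*log(cos(9*g(z)/4) - 1)/9 - 2*log(cos(9*g(z)/4) + 1)/9 = C1


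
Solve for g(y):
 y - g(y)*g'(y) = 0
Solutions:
 g(y) = -sqrt(C1 + y^2)
 g(y) = sqrt(C1 + y^2)


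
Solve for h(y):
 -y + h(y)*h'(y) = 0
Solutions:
 h(y) = -sqrt(C1 + y^2)
 h(y) = sqrt(C1 + y^2)


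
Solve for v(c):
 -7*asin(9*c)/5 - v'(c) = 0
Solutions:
 v(c) = C1 - 7*c*asin(9*c)/5 - 7*sqrt(1 - 81*c^2)/45


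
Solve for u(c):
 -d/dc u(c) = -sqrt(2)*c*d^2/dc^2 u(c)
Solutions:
 u(c) = C1 + C2*c^(sqrt(2)/2 + 1)


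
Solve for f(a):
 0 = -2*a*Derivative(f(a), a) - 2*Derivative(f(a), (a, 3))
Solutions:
 f(a) = C1 + Integral(C2*airyai(-a) + C3*airybi(-a), a)


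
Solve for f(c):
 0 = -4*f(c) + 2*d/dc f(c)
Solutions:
 f(c) = C1*exp(2*c)


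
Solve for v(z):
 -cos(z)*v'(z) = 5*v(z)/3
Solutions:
 v(z) = C1*(sin(z) - 1)^(5/6)/(sin(z) + 1)^(5/6)


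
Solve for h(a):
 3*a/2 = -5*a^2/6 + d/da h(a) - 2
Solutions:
 h(a) = C1 + 5*a^3/18 + 3*a^2/4 + 2*a


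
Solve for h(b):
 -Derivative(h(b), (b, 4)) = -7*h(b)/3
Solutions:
 h(b) = C1*exp(-3^(3/4)*7^(1/4)*b/3) + C2*exp(3^(3/4)*7^(1/4)*b/3) + C3*sin(3^(3/4)*7^(1/4)*b/3) + C4*cos(3^(3/4)*7^(1/4)*b/3)


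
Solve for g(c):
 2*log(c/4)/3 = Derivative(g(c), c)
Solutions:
 g(c) = C1 + 2*c*log(c)/3 - 4*c*log(2)/3 - 2*c/3


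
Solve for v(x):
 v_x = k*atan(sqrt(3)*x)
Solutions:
 v(x) = C1 + k*(x*atan(sqrt(3)*x) - sqrt(3)*log(3*x^2 + 1)/6)


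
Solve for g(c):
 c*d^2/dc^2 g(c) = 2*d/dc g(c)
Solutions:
 g(c) = C1 + C2*c^3


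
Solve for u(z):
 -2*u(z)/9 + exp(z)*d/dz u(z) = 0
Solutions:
 u(z) = C1*exp(-2*exp(-z)/9)


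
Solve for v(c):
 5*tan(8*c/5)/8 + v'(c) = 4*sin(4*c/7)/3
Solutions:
 v(c) = C1 + 25*log(cos(8*c/5))/64 - 7*cos(4*c/7)/3


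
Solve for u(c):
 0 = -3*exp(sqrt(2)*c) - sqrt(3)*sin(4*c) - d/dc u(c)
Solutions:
 u(c) = C1 - 3*sqrt(2)*exp(sqrt(2)*c)/2 + sqrt(3)*cos(4*c)/4


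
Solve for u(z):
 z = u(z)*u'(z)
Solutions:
 u(z) = -sqrt(C1 + z^2)
 u(z) = sqrt(C1 + z^2)


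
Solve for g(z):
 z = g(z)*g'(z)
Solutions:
 g(z) = -sqrt(C1 + z^2)
 g(z) = sqrt(C1 + z^2)


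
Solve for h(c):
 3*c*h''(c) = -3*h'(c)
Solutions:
 h(c) = C1 + C2*log(c)


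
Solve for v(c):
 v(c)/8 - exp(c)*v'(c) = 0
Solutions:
 v(c) = C1*exp(-exp(-c)/8)


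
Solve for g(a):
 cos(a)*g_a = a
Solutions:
 g(a) = C1 + Integral(a/cos(a), a)


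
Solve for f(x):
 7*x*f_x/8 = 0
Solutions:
 f(x) = C1


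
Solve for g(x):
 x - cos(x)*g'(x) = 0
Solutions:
 g(x) = C1 + Integral(x/cos(x), x)


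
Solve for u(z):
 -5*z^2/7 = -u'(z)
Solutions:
 u(z) = C1 + 5*z^3/21


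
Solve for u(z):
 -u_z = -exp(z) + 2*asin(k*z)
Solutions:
 u(z) = C1 - 2*Piecewise((z*asin(k*z) + sqrt(-k^2*z^2 + 1)/k, Ne(k, 0)), (0, True)) + exp(z)


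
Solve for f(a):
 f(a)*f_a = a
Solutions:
 f(a) = -sqrt(C1 + a^2)
 f(a) = sqrt(C1 + a^2)


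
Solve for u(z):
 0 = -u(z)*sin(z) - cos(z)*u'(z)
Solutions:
 u(z) = C1*cos(z)


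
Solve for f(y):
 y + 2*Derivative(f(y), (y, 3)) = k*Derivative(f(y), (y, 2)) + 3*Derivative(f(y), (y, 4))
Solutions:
 f(y) = C1 + C2*y + C3*exp(y*(1 - sqrt(1 - 3*k))/3) + C4*exp(y*(sqrt(1 - 3*k) + 1)/3) + y^3/(6*k) + y^2/k^2


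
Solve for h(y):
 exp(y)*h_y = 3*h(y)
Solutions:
 h(y) = C1*exp(-3*exp(-y))


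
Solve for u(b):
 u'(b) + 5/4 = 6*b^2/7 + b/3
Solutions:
 u(b) = C1 + 2*b^3/7 + b^2/6 - 5*b/4


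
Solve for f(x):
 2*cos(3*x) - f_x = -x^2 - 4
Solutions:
 f(x) = C1 + x^3/3 + 4*x + 2*sin(3*x)/3


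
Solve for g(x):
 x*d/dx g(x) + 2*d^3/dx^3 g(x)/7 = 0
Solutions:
 g(x) = C1 + Integral(C2*airyai(-2^(2/3)*7^(1/3)*x/2) + C3*airybi(-2^(2/3)*7^(1/3)*x/2), x)


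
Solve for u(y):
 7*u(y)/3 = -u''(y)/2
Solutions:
 u(y) = C1*sin(sqrt(42)*y/3) + C2*cos(sqrt(42)*y/3)


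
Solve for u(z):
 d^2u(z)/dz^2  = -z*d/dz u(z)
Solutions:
 u(z) = C1 + C2*erf(sqrt(2)*z/2)


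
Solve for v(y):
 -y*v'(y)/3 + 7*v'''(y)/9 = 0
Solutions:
 v(y) = C1 + Integral(C2*airyai(3^(1/3)*7^(2/3)*y/7) + C3*airybi(3^(1/3)*7^(2/3)*y/7), y)


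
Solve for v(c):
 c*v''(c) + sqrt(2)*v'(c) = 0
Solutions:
 v(c) = C1 + C2*c^(1 - sqrt(2))


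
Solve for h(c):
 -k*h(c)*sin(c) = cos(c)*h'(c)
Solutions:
 h(c) = C1*exp(k*log(cos(c)))


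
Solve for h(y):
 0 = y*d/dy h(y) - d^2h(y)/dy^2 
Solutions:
 h(y) = C1 + C2*erfi(sqrt(2)*y/2)


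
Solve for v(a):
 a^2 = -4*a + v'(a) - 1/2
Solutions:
 v(a) = C1 + a^3/3 + 2*a^2 + a/2


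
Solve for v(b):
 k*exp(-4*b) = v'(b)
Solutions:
 v(b) = C1 - k*exp(-4*b)/4


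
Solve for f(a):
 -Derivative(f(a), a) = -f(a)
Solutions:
 f(a) = C1*exp(a)


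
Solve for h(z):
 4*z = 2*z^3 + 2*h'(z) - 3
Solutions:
 h(z) = C1 - z^4/4 + z^2 + 3*z/2


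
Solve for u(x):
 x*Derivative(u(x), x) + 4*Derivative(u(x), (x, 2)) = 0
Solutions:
 u(x) = C1 + C2*erf(sqrt(2)*x/4)


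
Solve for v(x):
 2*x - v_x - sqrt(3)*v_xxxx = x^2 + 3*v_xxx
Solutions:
 v(x) = C1 + C2*exp(x*(-4*sqrt(3) + 2*2^(1/3)*3^(2/3)/(3*sqrt(7) + 5*sqrt(3))^(1/3) + 2^(2/3)*3^(1/3)*(3*sqrt(7) + 5*sqrt(3))^(1/3))/12)*sin(2^(1/3)*3^(1/6)*x*(-2^(1/3)*3^(2/3)*(3*sqrt(7) + 5*sqrt(3))^(1/3) + 6/(3*sqrt(7) + 5*sqrt(3))^(1/3))/12) + C3*exp(x*(-4*sqrt(3) + 2*2^(1/3)*3^(2/3)/(3*sqrt(7) + 5*sqrt(3))^(1/3) + 2^(2/3)*3^(1/3)*(3*sqrt(7) + 5*sqrt(3))^(1/3))/12)*cos(2^(1/3)*3^(1/6)*x*(-2^(1/3)*3^(2/3)*(3*sqrt(7) + 5*sqrt(3))^(1/3) + 6/(3*sqrt(7) + 5*sqrt(3))^(1/3))/12) + C4*exp(-x*(2*2^(1/3)*3^(2/3)/(3*sqrt(7) + 5*sqrt(3))^(1/3) + 2*sqrt(3) + 2^(2/3)*3^(1/3)*(3*sqrt(7) + 5*sqrt(3))^(1/3))/6) - x^3/3 + x^2 + 6*x


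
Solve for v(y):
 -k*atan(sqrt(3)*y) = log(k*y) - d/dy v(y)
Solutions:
 v(y) = C1 + k*(y*atan(sqrt(3)*y) - sqrt(3)*log(3*y^2 + 1)/6) + y*log(k*y) - y


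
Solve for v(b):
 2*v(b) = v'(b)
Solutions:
 v(b) = C1*exp(2*b)


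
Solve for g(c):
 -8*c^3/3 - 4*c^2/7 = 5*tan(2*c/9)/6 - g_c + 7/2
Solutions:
 g(c) = C1 + 2*c^4/3 + 4*c^3/21 + 7*c/2 - 15*log(cos(2*c/9))/4


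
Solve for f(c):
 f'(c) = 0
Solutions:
 f(c) = C1


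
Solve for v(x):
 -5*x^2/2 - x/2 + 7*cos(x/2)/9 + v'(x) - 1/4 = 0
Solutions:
 v(x) = C1 + 5*x^3/6 + x^2/4 + x/4 - 14*sin(x/2)/9


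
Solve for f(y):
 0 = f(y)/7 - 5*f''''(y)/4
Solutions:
 f(y) = C1*exp(-sqrt(2)*35^(3/4)*y/35) + C2*exp(sqrt(2)*35^(3/4)*y/35) + C3*sin(sqrt(2)*35^(3/4)*y/35) + C4*cos(sqrt(2)*35^(3/4)*y/35)


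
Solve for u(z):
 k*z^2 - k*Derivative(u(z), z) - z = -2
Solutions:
 u(z) = C1 + z^3/3 - z^2/(2*k) + 2*z/k


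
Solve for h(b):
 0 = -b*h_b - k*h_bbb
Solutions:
 h(b) = C1 + Integral(C2*airyai(b*(-1/k)^(1/3)) + C3*airybi(b*(-1/k)^(1/3)), b)


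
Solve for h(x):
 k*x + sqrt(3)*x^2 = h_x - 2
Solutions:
 h(x) = C1 + k*x^2/2 + sqrt(3)*x^3/3 + 2*x


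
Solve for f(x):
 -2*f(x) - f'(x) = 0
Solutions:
 f(x) = C1*exp(-2*x)


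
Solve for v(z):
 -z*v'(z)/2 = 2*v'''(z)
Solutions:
 v(z) = C1 + Integral(C2*airyai(-2^(1/3)*z/2) + C3*airybi(-2^(1/3)*z/2), z)


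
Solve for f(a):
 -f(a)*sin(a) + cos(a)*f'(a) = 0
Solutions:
 f(a) = C1/cos(a)


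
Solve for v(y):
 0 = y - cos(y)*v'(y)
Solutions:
 v(y) = C1 + Integral(y/cos(y), y)


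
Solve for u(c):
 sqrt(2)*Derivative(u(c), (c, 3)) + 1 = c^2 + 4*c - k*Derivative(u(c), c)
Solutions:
 u(c) = C1 + C2*exp(-2^(3/4)*c*sqrt(-k)/2) + C3*exp(2^(3/4)*c*sqrt(-k)/2) + c^3/(3*k) + 2*c^2/k - c/k - 2*sqrt(2)*c/k^2


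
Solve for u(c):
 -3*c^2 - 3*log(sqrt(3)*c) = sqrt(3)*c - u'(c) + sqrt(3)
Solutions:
 u(c) = C1 + c^3 + sqrt(3)*c^2/2 + 3*c*log(c) - 3*c + 3*c*log(3)/2 + sqrt(3)*c


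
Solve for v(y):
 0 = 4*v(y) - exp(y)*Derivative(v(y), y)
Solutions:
 v(y) = C1*exp(-4*exp(-y))


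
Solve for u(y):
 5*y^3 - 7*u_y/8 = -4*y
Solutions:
 u(y) = C1 + 10*y^4/7 + 16*y^2/7


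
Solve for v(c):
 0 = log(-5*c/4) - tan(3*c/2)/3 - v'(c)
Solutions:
 v(c) = C1 + c*log(-c) - 2*c*log(2) - c + c*log(5) + 2*log(cos(3*c/2))/9


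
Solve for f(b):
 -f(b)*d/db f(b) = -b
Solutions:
 f(b) = -sqrt(C1 + b^2)
 f(b) = sqrt(C1 + b^2)


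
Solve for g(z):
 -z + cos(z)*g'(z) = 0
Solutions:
 g(z) = C1 + Integral(z/cos(z), z)


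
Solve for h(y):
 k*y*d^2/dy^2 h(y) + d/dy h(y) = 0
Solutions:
 h(y) = C1 + y^(((re(k) - 1)*re(k) + im(k)^2)/(re(k)^2 + im(k)^2))*(C2*sin(log(y)*Abs(im(k))/(re(k)^2 + im(k)^2)) + C3*cos(log(y)*im(k)/(re(k)^2 + im(k)^2)))


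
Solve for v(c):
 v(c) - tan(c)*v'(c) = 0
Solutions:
 v(c) = C1*sin(c)


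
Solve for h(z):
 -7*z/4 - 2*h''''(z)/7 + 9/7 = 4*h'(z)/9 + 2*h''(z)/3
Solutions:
 h(z) = C1 + C2*exp(-7^(1/3)*z*(1 - 7^(1/3))/6)*sin(sqrt(3)*7^(1/3)*z*(1 + 7^(1/3))/6) + C3*exp(-7^(1/3)*z*(1 - 7^(1/3))/6)*cos(sqrt(3)*7^(1/3)*z*(1 + 7^(1/3))/6) + C4*exp(7^(1/3)*z*(1 - 7^(1/3))/3) - 63*z^2/32 + 1971*z/224


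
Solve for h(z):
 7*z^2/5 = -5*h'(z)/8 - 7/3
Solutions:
 h(z) = C1 - 56*z^3/75 - 56*z/15


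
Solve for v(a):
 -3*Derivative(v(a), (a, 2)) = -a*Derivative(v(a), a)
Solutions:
 v(a) = C1 + C2*erfi(sqrt(6)*a/6)


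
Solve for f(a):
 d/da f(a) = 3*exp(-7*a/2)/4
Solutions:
 f(a) = C1 - 3*exp(-7*a/2)/14


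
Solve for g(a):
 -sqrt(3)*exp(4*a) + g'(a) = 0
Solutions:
 g(a) = C1 + sqrt(3)*exp(4*a)/4


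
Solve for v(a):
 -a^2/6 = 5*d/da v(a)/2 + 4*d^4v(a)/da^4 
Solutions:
 v(a) = C1 + C4*exp(-5^(1/3)*a/2) - a^3/45 + (C2*sin(sqrt(3)*5^(1/3)*a/4) + C3*cos(sqrt(3)*5^(1/3)*a/4))*exp(5^(1/3)*a/4)


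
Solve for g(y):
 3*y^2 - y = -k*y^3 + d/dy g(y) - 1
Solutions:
 g(y) = C1 + k*y^4/4 + y^3 - y^2/2 + y


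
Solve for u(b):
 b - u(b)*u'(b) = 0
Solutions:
 u(b) = -sqrt(C1 + b^2)
 u(b) = sqrt(C1 + b^2)


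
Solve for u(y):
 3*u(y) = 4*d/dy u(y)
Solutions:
 u(y) = C1*exp(3*y/4)


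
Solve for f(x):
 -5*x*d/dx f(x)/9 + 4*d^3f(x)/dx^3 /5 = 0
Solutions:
 f(x) = C1 + Integral(C2*airyai(5^(2/3)*6^(1/3)*x/6) + C3*airybi(5^(2/3)*6^(1/3)*x/6), x)


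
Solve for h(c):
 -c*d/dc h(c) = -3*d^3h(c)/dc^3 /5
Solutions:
 h(c) = C1 + Integral(C2*airyai(3^(2/3)*5^(1/3)*c/3) + C3*airybi(3^(2/3)*5^(1/3)*c/3), c)


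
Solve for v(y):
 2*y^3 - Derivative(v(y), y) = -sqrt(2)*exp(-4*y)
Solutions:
 v(y) = C1 + y^4/2 - sqrt(2)*exp(-4*y)/4


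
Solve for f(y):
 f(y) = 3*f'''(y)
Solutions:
 f(y) = C3*exp(3^(2/3)*y/3) + (C1*sin(3^(1/6)*y/2) + C2*cos(3^(1/6)*y/2))*exp(-3^(2/3)*y/6)


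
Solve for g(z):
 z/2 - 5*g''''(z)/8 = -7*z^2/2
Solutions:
 g(z) = C1 + C2*z + C3*z^2 + C4*z^3 + 7*z^6/450 + z^5/150


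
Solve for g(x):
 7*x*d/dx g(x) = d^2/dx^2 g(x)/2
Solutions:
 g(x) = C1 + C2*erfi(sqrt(7)*x)


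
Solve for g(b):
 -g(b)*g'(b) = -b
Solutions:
 g(b) = -sqrt(C1 + b^2)
 g(b) = sqrt(C1 + b^2)


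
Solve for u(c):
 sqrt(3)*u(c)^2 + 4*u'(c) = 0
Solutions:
 u(c) = 4/(C1 + sqrt(3)*c)


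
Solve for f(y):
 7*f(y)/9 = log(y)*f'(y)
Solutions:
 f(y) = C1*exp(7*li(y)/9)


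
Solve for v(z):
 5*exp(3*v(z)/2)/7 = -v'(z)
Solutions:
 v(z) = 2*log(1/(C1 + 15*z))/3 + 2*log(14)/3
 v(z) = 2*log(14^(1/3)*(-3^(2/3) - 3*3^(1/6)*I)*(1/(C1 + 5*z))^(1/3)/6)
 v(z) = 2*log(14^(1/3)*(-3^(2/3) + 3*3^(1/6)*I)*(1/(C1 + 5*z))^(1/3)/6)


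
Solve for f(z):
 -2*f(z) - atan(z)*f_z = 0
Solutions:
 f(z) = C1*exp(-2*Integral(1/atan(z), z))


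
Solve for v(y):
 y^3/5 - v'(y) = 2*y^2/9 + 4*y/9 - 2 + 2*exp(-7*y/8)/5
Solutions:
 v(y) = C1 + y^4/20 - 2*y^3/27 - 2*y^2/9 + 2*y + 16*exp(-7*y/8)/35


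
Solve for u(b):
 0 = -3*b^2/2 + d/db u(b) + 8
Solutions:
 u(b) = C1 + b^3/2 - 8*b


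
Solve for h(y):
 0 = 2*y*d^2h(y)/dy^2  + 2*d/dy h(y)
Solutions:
 h(y) = C1 + C2*log(y)


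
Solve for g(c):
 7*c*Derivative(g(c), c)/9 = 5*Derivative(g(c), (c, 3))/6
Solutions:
 g(c) = C1 + Integral(C2*airyai(14^(1/3)*15^(2/3)*c/15) + C3*airybi(14^(1/3)*15^(2/3)*c/15), c)


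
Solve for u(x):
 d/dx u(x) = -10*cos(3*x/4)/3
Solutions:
 u(x) = C1 - 40*sin(3*x/4)/9


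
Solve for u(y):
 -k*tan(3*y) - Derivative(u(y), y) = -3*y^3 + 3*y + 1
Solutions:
 u(y) = C1 + k*log(cos(3*y))/3 + 3*y^4/4 - 3*y^2/2 - y


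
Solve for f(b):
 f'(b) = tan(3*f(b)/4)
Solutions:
 f(b) = -4*asin(C1*exp(3*b/4))/3 + 4*pi/3
 f(b) = 4*asin(C1*exp(3*b/4))/3


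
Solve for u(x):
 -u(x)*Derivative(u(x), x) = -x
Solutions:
 u(x) = -sqrt(C1 + x^2)
 u(x) = sqrt(C1 + x^2)


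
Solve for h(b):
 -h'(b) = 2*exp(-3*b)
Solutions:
 h(b) = C1 + 2*exp(-3*b)/3


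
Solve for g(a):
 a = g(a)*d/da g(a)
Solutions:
 g(a) = -sqrt(C1 + a^2)
 g(a) = sqrt(C1 + a^2)


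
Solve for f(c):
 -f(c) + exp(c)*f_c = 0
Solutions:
 f(c) = C1*exp(-exp(-c))


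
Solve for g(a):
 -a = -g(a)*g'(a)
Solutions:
 g(a) = -sqrt(C1 + a^2)
 g(a) = sqrt(C1 + a^2)


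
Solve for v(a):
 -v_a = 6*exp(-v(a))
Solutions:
 v(a) = log(C1 - 6*a)


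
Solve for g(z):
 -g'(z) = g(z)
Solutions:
 g(z) = C1*exp(-z)


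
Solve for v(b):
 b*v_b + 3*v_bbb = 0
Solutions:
 v(b) = C1 + Integral(C2*airyai(-3^(2/3)*b/3) + C3*airybi(-3^(2/3)*b/3), b)


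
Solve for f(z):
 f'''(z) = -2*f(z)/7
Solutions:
 f(z) = C3*exp(-2^(1/3)*7^(2/3)*z/7) + (C1*sin(2^(1/3)*sqrt(3)*7^(2/3)*z/14) + C2*cos(2^(1/3)*sqrt(3)*7^(2/3)*z/14))*exp(2^(1/3)*7^(2/3)*z/14)


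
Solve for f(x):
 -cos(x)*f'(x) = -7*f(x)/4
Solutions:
 f(x) = C1*(sin(x) + 1)^(7/8)/(sin(x) - 1)^(7/8)


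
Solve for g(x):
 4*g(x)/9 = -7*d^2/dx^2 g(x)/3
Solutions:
 g(x) = C1*sin(2*sqrt(21)*x/21) + C2*cos(2*sqrt(21)*x/21)


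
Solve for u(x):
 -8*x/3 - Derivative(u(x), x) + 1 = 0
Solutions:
 u(x) = C1 - 4*x^2/3 + x


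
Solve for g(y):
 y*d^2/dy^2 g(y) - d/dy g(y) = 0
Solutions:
 g(y) = C1 + C2*y^2


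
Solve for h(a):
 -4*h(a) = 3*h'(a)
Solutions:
 h(a) = C1*exp(-4*a/3)


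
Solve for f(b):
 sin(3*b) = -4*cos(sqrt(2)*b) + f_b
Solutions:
 f(b) = C1 + 2*sqrt(2)*sin(sqrt(2)*b) - cos(3*b)/3


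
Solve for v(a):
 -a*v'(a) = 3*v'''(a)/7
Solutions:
 v(a) = C1 + Integral(C2*airyai(-3^(2/3)*7^(1/3)*a/3) + C3*airybi(-3^(2/3)*7^(1/3)*a/3), a)


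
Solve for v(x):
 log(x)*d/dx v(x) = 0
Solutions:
 v(x) = C1


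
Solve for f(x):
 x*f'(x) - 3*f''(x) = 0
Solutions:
 f(x) = C1 + C2*erfi(sqrt(6)*x/6)


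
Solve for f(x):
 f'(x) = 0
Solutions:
 f(x) = C1


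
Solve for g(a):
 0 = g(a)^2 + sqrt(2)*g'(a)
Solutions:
 g(a) = 2/(C1 + sqrt(2)*a)


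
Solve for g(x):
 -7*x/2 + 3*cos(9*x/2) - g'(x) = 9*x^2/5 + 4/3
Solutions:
 g(x) = C1 - 3*x^3/5 - 7*x^2/4 - 4*x/3 + 2*sin(9*x/2)/3


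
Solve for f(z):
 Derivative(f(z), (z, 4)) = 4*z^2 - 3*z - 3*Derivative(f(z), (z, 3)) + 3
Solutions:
 f(z) = C1 + C2*z + C3*z^2 + C4*exp(-3*z) + z^5/45 - 17*z^4/216 + 22*z^3/81


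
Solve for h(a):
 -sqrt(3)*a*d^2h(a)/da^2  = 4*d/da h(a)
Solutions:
 h(a) = C1 + C2*a^(1 - 4*sqrt(3)/3)


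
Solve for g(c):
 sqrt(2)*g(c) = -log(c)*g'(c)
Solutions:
 g(c) = C1*exp(-sqrt(2)*li(c))


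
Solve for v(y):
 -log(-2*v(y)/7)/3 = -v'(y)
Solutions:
 -3*Integral(1/(log(-_y) - log(7) + log(2)), (_y, v(y))) = C1 - y


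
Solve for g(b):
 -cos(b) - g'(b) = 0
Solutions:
 g(b) = C1 - sin(b)


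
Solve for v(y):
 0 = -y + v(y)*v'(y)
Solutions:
 v(y) = -sqrt(C1 + y^2)
 v(y) = sqrt(C1 + y^2)


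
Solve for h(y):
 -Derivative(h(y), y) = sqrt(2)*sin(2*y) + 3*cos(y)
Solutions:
 h(y) = C1 - sqrt(2)*sin(y)^2 - 3*sin(y)


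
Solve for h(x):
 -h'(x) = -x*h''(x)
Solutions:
 h(x) = C1 + C2*x^2


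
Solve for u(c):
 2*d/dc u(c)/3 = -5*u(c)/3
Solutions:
 u(c) = C1*exp(-5*c/2)


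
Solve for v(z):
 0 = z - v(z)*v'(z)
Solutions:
 v(z) = -sqrt(C1 + z^2)
 v(z) = sqrt(C1 + z^2)


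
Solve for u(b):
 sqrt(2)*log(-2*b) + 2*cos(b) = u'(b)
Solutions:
 u(b) = C1 + sqrt(2)*b*(log(-b) - 1) + sqrt(2)*b*log(2) + 2*sin(b)


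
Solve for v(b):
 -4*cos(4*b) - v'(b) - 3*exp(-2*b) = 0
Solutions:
 v(b) = C1 - sin(4*b) + 3*exp(-2*b)/2


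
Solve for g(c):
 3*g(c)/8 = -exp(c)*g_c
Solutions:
 g(c) = C1*exp(3*exp(-c)/8)


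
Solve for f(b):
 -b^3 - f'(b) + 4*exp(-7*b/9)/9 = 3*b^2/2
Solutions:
 f(b) = C1 - b^4/4 - b^3/2 - 4*exp(-7*b/9)/7


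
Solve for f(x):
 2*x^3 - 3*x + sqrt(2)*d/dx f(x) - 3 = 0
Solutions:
 f(x) = C1 - sqrt(2)*x^4/4 + 3*sqrt(2)*x^2/4 + 3*sqrt(2)*x/2


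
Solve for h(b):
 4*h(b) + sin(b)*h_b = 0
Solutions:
 h(b) = C1*(cos(b)^2 + 2*cos(b) + 1)/(cos(b)^2 - 2*cos(b) + 1)


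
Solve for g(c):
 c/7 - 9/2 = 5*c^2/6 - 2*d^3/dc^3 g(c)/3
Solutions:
 g(c) = C1 + C2*c + C3*c^2 + c^5/48 - c^4/112 + 9*c^3/8


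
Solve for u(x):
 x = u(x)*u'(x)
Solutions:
 u(x) = -sqrt(C1 + x^2)
 u(x) = sqrt(C1 + x^2)


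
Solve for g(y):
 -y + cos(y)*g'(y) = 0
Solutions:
 g(y) = C1 + Integral(y/cos(y), y)


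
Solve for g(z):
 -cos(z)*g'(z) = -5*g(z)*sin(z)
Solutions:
 g(z) = C1/cos(z)^5


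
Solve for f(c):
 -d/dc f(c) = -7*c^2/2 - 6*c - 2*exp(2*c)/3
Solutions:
 f(c) = C1 + 7*c^3/6 + 3*c^2 + exp(2*c)/3


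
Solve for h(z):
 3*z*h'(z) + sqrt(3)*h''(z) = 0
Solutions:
 h(z) = C1 + C2*erf(sqrt(2)*3^(1/4)*z/2)


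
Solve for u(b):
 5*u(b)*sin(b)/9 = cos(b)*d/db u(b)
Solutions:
 u(b) = C1/cos(b)^(5/9)


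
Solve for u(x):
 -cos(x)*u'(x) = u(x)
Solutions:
 u(x) = C1*sqrt(sin(x) - 1)/sqrt(sin(x) + 1)


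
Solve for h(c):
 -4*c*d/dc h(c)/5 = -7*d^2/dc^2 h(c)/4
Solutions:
 h(c) = C1 + C2*erfi(2*sqrt(70)*c/35)


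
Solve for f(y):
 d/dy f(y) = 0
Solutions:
 f(y) = C1


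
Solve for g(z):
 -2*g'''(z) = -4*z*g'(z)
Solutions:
 g(z) = C1 + Integral(C2*airyai(2^(1/3)*z) + C3*airybi(2^(1/3)*z), z)


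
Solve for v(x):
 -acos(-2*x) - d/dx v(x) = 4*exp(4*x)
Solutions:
 v(x) = C1 - x*acos(-2*x) - sqrt(1 - 4*x^2)/2 - exp(4*x)


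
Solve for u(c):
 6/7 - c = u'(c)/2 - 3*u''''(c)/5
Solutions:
 u(c) = C1 + C4*exp(5^(1/3)*6^(2/3)*c/6) - c^2 + 12*c/7 + (C2*sin(2^(2/3)*3^(1/6)*5^(1/3)*c/4) + C3*cos(2^(2/3)*3^(1/6)*5^(1/3)*c/4))*exp(-5^(1/3)*6^(2/3)*c/12)
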